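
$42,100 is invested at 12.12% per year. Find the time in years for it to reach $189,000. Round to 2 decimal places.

n = ln(189000/42100) / ln(1+0.1212) = ln(4.48931) / 0.114400 = 13.1268 years

13.13 years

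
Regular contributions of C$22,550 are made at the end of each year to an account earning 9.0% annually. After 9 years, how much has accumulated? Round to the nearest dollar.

Accumulation factor s(9|0.09) = 13.021036; FV = 22550 × 13.021036 = 293,624.3717

C$293,624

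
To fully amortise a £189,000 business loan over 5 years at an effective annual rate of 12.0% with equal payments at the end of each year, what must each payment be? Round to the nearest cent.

£52,430.44

PMT = 189000 / ( [1 − (1+0.12)^(−5)] / 0.12 ) = 189000 / 3.604776 = 52,430.4393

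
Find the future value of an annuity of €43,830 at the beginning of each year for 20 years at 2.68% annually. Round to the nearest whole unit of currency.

Accumulation factor s(20|0.0268) × (1+i) = 26.709756; FV = 43830 × 26.709756 = 1,170,688.6174
(annuity-due: payments at period start, so ×(1+i).)

€1,170,689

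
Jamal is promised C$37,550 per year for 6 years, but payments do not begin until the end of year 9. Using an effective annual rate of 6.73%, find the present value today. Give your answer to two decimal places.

PV at t=8 (ordinary 6-year annuity): 37550 × a(6|0.0673) = 37550 × 4.806531 = 180,485.2342
PV₀ = 180,485.2342 / (1+0.0673)^8 = 180,485.2342 / 1.683806 = 107,188.8476

C$107,188.85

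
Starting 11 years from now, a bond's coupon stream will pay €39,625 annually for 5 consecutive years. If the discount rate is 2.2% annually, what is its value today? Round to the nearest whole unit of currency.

PV at t=10 (ordinary 5-year annuity): 39625 × a(5|0.022) = 39625 × 4.686223 = 185,691.5907
Discount back 10 years: 185,691.5907 × (1+0.022)^(−10) = 185,691.5907 × 0.804435 = 149,376.8437

€149,377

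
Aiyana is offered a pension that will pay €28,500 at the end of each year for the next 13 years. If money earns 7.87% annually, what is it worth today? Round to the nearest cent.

Annuity factor a(13|0.0787) = 7.960604; PV = 28500 × 7.960604 = 226,877.2048

€226,877.20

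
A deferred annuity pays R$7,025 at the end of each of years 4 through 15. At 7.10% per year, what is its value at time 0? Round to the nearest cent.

PV at t=3 (ordinary 12-year annuity): 7025 × a(12|0.071) = 7025 × 7.900528 = 55,501.2100
PV₀ = 55,501.2100 / (1+0.071)^3 = 55,501.2100 / 1.228481 = 45,178.7321

R$45,178.73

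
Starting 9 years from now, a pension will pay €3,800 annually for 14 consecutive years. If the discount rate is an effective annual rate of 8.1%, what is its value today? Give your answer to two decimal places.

PV at t=8 (ordinary 14-year annuity): 3800 × a(14|0.081) = 3800 × 8.196566 = 31,146.9507
Discount back 8 years: 31,146.9507 × (1+0.081)^(−8) = 31,146.9507 × 0.536284 = 16,703.5963

€16,703.60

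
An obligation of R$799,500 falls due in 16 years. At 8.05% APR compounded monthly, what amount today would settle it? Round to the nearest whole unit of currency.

With 12 periods per year: i = 0.00670833, n = 192.
PV = FV·(1+i)^(−n) = 799,500 × 0.277011 = 221,470.0741

R$221,470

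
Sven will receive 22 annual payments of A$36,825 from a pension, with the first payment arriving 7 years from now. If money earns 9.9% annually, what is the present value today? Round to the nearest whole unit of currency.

Value one period before first payment (t=6): 36825 × [1 − (1+0.099)^(−22)] / 0.099 = 36825 × 8.835063 = 325,351.1935
PV₀ = 325,351.1935 / (1+0.099)^6 = 325,351.1935 / 1.761920 = 184,657.2016

A$184,657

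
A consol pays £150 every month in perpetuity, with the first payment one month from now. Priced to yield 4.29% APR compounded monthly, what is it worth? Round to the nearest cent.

£41,958.04

Periodic rate i = 0.0429/12 = 0.003575.
PV = C/r = 150/0.003575 = 41,958.0420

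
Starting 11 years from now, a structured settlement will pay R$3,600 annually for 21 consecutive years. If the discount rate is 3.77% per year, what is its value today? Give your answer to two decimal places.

R$35,633.89

Value one period before first payment (t=10): 3600 × [1 − (1+0.0377)^(−21)] / 0.0377 = 3600 × 14.331078 = 51,591.8808
PV₀ = 51,591.8808 / (1+0.0377)^10 = 51,591.8808 / 1.447832 = 35,633.8865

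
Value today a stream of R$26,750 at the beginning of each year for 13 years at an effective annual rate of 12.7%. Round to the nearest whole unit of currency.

PV = PMT · [1 − (1+i)^(−n)] / i × (1+i) = 26750 · 6.998549 = 187,211.1952
Payments are at the start of each period, so multiply by (1+i).

R$187,211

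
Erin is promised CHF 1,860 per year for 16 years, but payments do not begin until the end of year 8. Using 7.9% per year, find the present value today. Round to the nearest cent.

PV at t=7 (ordinary 16-year annuity): 1860 × a(16|0.079) = 1860 × 8.908241 = 16,569.3275
PV₀ = 16,569.3275 / (1+0.079)^7 = 16,569.3275 / 1.702747 = 9,730.9394

CHF 9,730.94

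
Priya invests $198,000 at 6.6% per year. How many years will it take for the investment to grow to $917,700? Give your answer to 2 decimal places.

24.00 years

n = ln(917700/198000) / ln(1+0.066) = ln(4.63485) / 0.063913 = 23.9951 years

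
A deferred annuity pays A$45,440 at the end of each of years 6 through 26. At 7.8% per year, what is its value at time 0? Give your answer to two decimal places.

A$317,522.48

Value one period before first payment (t=5): 45440 × [1 − (1+0.078)^(−21)] / 0.078 = 45440 × 10.172553 = 462,240.8004
PV₀ = 462,240.8004 / (1+0.078)^5 = 462,240.8004 / 1.455773 = 317,522.4758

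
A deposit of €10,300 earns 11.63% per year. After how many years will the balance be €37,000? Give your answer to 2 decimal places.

n = ln(37000/10300) / ln(1+0.1163) = ln(3.59223) / 0.110020 = 11.6231 years

11.62 years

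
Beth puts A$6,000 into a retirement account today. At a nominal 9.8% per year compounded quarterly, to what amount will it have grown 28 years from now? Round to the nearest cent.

A$90,259.12

i = 0.098/4 = 0.0245 per quarter; n = 28·4 = 112.
6,000 × (1+0.0245)^112 = 6,000 × 15.043186 = 90,259.1163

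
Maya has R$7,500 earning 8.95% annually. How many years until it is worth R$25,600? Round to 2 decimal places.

14.32 years

(1+i)^n = 25600/7500 = 3.41333, so n = ln 3.41333 / ln 1.0895 = 14.3223 years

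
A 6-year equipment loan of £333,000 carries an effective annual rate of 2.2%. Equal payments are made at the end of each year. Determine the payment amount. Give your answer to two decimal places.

Annuity-PV factor = 5.563819; PMT = 333000 / 5.563819 = 59,850.9755

£59,850.98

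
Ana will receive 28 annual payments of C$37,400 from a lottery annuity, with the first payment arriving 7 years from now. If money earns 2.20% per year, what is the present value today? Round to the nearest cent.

Value one period before first payment (t=6): 37400 × [1 − (1+0.022)^(−28)] / 0.022 = 37400 × 20.740022 = 775,676.8313
PV₀ = 775,676.8313 / (1+0.022)^6 = 775,676.8313 / 1.139477 = 680,730.8689

C$680,730.87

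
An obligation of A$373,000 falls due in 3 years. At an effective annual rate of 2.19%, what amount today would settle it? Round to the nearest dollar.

PV = 373,000 / (1 + 0.0219)^3 = 373,000 / 1.067149 = 349,529.3379

A$349,529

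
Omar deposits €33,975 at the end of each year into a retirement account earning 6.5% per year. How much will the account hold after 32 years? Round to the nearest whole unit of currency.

FV = 33975 × [(1+0.065)^32 − 1] / 0.065 = 33975 × 100.033530 = 3,398,639.1876

€3,398,639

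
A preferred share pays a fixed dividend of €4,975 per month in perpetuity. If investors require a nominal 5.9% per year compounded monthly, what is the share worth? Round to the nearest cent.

Periodic rate i = 0.059/12 = 0.00491667.
PV = C/r = 4975/0.00491667 = 1,011,864.4068

€1,011,864.41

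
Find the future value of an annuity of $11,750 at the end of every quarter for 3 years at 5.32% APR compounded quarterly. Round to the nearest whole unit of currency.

$151,785

With 4 periods per year: i = 0.0133, n = 12.
FV = 11750 × [(1+0.0133)^12 − 1] / 0.0133 = 11750 × 12.917906 = 151,785.3899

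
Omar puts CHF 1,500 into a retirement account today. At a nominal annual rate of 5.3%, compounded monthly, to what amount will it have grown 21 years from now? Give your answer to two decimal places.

CHF 4,554.04

i = 0.053/12 = 0.00441667 per month; n = 21·12 = 252.
FV = 1,500 × (1 + 0.00441667)^252 = 4,554.0386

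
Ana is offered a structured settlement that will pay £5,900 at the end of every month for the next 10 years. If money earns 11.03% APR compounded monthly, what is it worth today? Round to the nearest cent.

£427,784.59

With 12 periods per year: i = 0.00919167, n = 120.
PV = 5900 × [1 − (1+0.00919167)^(−120)] / 0.00919167 = 5900 × 72.505862 = 427,784.5861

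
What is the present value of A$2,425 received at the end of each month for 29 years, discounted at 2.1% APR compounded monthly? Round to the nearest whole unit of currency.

With 12 periods per year: i = 0.00175, n = 348.
PV = PMT · [1 − (1+i)^(−n)] / i = 2425 · 260.466252 = 631,630.6613

A$631,631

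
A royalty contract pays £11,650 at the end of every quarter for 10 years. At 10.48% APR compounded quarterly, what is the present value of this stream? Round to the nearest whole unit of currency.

Periodic rate i = 0.1048/4 = 0.0262; n = 10 × 4 = 40 periods.
PV = PMT · [1 − (1+i)^(−n)] / i = 11650 · 24.602986 = 286,624.7852

£286,625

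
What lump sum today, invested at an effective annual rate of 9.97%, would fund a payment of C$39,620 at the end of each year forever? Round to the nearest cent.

PV = C/r = 39620/0.0997 = 397,392.1765

C$397,392.18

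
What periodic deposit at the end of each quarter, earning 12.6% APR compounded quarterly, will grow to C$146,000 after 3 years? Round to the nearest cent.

Periodic rate i = 0.126/4 = 0.0315; n = 3 × 4 = 12 periods.
FV-annuity factor = 14.313576; PMT = 146000 / 14.313576 = 10,200.1066

C$10,200.11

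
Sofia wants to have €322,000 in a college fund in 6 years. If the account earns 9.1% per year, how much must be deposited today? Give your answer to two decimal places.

PV = FV·(1+i)^(−n) = 322,000 × 0.592996 = 190,944.5944

€190,944.59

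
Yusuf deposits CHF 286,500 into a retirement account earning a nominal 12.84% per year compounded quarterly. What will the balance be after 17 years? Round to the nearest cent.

With 4 periods per year: i = 0.0321, n = 68.
286,500 × (1+0.0321)^68 = 286,500 × 8.571975 = 2,455,870.9037

CHF 2,455,870.90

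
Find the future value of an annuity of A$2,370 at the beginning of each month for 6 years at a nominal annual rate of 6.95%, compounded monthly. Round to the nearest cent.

A$212,201.01

Periodic rate i = 0.0695/12 = 0.00579167; n = 6 × 12 = 72 periods.
FV = PMT · [(1+i)^n − 1] / i × (1+i) = 2370 · 89.536291 = 212,201.0105
Payments are at the start of each period, so multiply by (1+i).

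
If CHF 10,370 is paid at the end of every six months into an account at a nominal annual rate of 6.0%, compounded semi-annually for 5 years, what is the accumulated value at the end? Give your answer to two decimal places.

CHF 118,880.43

With 2 periods per year: i = 0.03, n = 10.
FV = PMT · [(1+i)^n − 1] / i = 10370 · 11.463879 = 118,880.4285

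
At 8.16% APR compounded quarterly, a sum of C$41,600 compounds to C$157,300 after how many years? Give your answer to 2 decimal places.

16.47 years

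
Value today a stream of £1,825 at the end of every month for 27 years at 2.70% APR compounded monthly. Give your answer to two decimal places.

£419,517.75

i = 0.027/12 = 0.00225 per month; n = 27·12 = 324.
PV = PMT · [1 − (1+i)^(−n)] / i = 1825 · 229.872742 = 419,517.7541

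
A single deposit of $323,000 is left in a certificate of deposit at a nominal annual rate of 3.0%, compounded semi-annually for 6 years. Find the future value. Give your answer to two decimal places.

$386,184.67

Periodic rate i = 0.03/2 = 0.015; n = 6 × 2 = 12 periods.
FV = PV·(1+i)^n = 323,000 × 1.195618 = 386,184.6694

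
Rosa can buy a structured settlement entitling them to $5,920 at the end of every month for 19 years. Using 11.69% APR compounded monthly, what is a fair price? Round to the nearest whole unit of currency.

$541,057

i = 0.1169/12 = 0.00974167 per month; n = 19·12 = 228.
PV = 5920 × [1 − (1+0.00974167)^(−228)] / 0.00974167 = 5920 × 91.394819 = 541,057.3307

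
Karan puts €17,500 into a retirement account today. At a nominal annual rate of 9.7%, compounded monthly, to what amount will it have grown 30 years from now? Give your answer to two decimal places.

€317,507.88

i = 0.097/12 = 0.00808333 per month; n = 30·12 = 360.
FV = 17,500 × (1 + 0.00808333)^360 = 317,507.8776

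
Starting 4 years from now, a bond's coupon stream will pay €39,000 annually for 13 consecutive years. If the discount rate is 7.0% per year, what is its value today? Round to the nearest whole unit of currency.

PV at t=3 (ordinary 13-year annuity): 39000 × a(13|0.07) = 39000 × 8.357651 = 325,948.3790
PV₀ = 325,948.3790 / (1+0.07)^3 = 325,948.3790 / 1.225043 = 266,070.9698

€266,071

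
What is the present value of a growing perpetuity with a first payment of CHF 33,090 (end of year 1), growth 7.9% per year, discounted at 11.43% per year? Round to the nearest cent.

CHF 937,393.77

PV = D₁/(r − g) = 33090/(0.1143 − 0.079) = 937,393.7677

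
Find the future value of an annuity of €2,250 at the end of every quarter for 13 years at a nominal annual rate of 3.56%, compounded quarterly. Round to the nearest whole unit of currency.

i = 0.0356/4 = 0.0089 per quarter; n = 13·4 = 52.
Accumulation factor s(52|0.0089) = 65.760307; FV = 2250 × 65.760307 = 147,960.6907

€147,961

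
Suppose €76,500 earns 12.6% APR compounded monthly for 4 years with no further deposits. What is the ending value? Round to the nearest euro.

€126,300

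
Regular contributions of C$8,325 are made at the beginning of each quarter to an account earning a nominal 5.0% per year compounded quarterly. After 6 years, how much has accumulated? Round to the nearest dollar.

Periodic rate i = 0.05/4 = 0.0125; n = 6 × 4 = 24 periods.
FV = 8325 × [(1+0.0125)^24 − 1] / 0.0125 × (1+i) = 8325 × 28.135435 = 234,227.4971
Payments are at the start of each period, so multiply by (1+i).

C$234,227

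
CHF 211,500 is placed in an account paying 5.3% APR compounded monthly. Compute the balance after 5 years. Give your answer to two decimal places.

Periodic rate i = 0.053/12 = 0.00441667; n = 5 × 12 = 60 periods.
FV = 211,500 × (1 + 0.00441667)^60 = 275,514.8441

CHF 275,514.84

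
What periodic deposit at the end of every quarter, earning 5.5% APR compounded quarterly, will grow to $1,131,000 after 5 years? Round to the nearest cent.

i = 0.055/4 = 0.01375 per quarter; n = 5·4 = 20.
PMT = 1.131e+06 / ( [(1+0.01375)^20 − 1] / 0.01375 ) = 1.131e+06 / 22.841200 = 49,515.7870

$49,515.79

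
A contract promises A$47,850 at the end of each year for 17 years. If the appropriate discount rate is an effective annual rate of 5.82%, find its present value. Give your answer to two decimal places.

Annuity factor a(17|0.0582) = 10.614252; PV = 47850 × 10.614252 = 507,891.9384

A$507,891.94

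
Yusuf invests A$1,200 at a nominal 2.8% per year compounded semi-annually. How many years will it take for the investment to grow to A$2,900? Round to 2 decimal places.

31.73 years

Periodic rate i = 0.028/2 = 0.014.
n = ln(2900/1200) / ln(1+0.014) = ln(2.41667) / 0.013903 = 63.4680 half-years
= 63.4680/2 years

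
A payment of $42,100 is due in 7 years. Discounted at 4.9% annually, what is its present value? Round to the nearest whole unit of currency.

PV = 42,100 / (1 + 0.049)^7 = 42,100 / 1.397747 = 30,119.9106

$30,120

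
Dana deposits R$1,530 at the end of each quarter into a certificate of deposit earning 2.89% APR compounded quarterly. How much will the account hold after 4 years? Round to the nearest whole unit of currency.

R$25,852

Periodic rate i = 0.0289/4 = 0.007225; n = 4 × 4 = 16 periods.
FV = 1530 × [(1+0.007225)^16 − 1] / 0.007225 = 1530 × 16.896931 = 25,852.3042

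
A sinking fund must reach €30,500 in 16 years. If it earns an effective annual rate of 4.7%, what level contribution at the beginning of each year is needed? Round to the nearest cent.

€1,261.66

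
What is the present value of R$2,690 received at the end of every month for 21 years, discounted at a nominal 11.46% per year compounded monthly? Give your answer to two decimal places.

R$255,998.94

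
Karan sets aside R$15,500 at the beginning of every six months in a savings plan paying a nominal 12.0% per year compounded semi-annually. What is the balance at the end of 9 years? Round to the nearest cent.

R$507,779.87

With 2 periods per year: i = 0.06, n = 18.
FV = PMT · [(1+i)^n − 1] / i × (1+i) = 15500 · 32.759992 = 507,779.8714
Payments are at the start of each period, so multiply by (1+i).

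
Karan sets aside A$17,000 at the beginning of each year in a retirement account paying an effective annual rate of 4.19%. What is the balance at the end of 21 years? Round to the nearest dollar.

FV = PMT · [(1+i)^n − 1] / i × (1+i) = 17000 · 34.012433 = 578,211.3619
Payments are at the start of each period, so multiply by (1+i).

A$578,211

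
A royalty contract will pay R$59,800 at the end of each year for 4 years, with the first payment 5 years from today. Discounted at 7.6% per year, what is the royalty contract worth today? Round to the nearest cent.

R$149,085.95

Value one period before first payment (t=4): 59800 × [1 − (1+0.076)^(−4)] / 0.076 = 59800 × 3.341832 = 199,841.5577
Discount back 4 years: 199,841.5577 × (1+0.076)^(−4) = 199,841.5577 × 0.746021 = 149,085.9513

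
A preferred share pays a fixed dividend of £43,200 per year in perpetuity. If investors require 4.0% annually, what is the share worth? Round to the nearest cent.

PV = PMT / i = 43200 / 0.04 = 1,080,000.0000

£1,080,000.00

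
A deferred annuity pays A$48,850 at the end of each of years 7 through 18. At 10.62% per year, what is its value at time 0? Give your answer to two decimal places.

A$176,266.04

Value one period before first payment (t=6): 48850 × [1 − (1+0.1062)^(−12)] / 0.1062 = 48850 × 6.611591 = 322,976.2355
PV₀ = 322,976.2355 / (1+0.1062)^6 = 322,976.2355 / 1.832323 = 176,266.0383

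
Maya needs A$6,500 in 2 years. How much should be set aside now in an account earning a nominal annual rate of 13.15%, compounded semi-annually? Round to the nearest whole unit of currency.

A$5,038

With 2 periods per year: i = 0.06575, n = 4.
PV = FV·(1+i)^(−n) = 6,500 × 0.775137 = 5,038.3924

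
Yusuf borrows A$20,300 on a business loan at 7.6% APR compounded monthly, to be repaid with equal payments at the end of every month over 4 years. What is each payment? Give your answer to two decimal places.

i = 0.076/12 = 0.00633333 per month; n = 4·12 = 48.
Annuity-PV factor = 41.278652; PMT = 20300 / 41.278652 = 491.7796

A$491.78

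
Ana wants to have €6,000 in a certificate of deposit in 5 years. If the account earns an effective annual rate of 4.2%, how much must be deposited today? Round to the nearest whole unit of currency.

PV = FV·(1+i)^(−n) = 6,000 × 0.814069 = 4,884.4161

€4,884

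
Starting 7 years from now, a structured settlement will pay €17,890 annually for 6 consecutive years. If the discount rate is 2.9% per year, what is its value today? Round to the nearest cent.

€81,909.26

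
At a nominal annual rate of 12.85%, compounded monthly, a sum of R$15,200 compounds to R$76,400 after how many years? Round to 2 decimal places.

12.63 years

Periodic rate i = 0.1285/12 = 0.0107083.
n = ln(76400/15200) / ln(1+0.0107083) = ln(5.02632) / 0.010651 = 151.5938 months
= 151.5938/12 years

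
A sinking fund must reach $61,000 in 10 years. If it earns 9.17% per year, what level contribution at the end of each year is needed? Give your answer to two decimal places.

$3,982.57

FV-annuity factor = 15.316751; PMT = 61000 / 15.316751 = 3,982.5678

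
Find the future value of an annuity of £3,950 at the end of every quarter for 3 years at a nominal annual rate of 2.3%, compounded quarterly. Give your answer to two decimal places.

£48,928.13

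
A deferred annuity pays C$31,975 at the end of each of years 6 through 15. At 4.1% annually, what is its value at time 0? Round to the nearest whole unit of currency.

C$211,089

Value one period before first payment (t=5): 31975 × [1 − (1+0.041)^(−10)] / 0.041 = 31975 × 8.070669 = 258,059.6338
PV₀ = 258,059.6338 / (1+0.041)^5 = 258,059.6338 / 1.222513 = 211,089.4017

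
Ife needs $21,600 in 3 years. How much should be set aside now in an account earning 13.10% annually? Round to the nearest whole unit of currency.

Discount factor = (1+0.131)^(−3) = 0.691213; PV = 21,600 × 0.691213 = 14,930.2107

$14,930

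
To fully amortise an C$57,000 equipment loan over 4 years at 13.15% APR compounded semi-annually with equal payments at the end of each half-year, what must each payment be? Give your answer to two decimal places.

i = 0.1315/2 = 0.06575 per half-year; n = 4·2 = 8.
PMT = 57000 / ( [1 − (1+0.06575)^(−8)] / 0.06575 ) = 57000 / 6.070908 = 9,389.0411

C$9,389.04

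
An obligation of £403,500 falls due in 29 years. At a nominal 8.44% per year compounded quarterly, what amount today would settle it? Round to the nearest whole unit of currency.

i = 0.0844/4 = 0.0211 per quarter; n = 29·4 = 116.
PV = 403,500 / (1 + 0.0211)^116 = 403,500 / 11.269899 = 35,803.3365

£35,803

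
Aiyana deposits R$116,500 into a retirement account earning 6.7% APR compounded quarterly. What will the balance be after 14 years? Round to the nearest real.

R$295,339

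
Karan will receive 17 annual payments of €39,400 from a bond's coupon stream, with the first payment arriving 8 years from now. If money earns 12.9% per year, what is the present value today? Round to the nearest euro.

Value one period before first payment (t=7): 39400 × [1 − (1+0.129)^(−17)] / 0.129 = 39400 × 6.766536 = 266,601.5323
PV₀ = 266,601.5323 / (1+0.129)^7 = 266,601.5323 / 2.338070 = 114,026.3041

€114,026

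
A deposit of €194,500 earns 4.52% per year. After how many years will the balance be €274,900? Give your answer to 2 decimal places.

n = ln(274900/194500) / ln(1+0.0452) = ln(1.41337) / 0.044208 = 7.8260 years

7.83 years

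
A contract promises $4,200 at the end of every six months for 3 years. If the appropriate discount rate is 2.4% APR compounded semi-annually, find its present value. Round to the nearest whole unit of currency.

i = 0.024/2 = 0.012 per half-year; n = 3·2 = 6.
PV = PMT · [1 − (1+i)^(−n)] / i = 4200 · 5.755851 = 24,174.5758

$24,175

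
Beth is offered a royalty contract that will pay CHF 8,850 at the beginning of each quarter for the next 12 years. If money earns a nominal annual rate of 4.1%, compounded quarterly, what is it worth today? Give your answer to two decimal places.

CHF 337,622.69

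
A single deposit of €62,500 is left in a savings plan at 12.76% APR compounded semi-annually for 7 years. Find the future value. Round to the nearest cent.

€148,566.13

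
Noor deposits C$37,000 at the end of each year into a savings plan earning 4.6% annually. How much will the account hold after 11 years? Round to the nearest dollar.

C$514,797

FV = 37000 × [(1+0.046)^11 − 1] / 0.046 = 37000 × 13.913428 = 514,796.8293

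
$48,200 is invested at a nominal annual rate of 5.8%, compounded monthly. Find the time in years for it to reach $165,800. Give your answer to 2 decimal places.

Periodic rate i = 0.058/12 = 0.00483333.
(1+i)^n = 165800/48200 = 3.43983, so n = ln 3.43983 / ln 1.00483 = 256.2220 months
= 256.2220/12 years

21.35 years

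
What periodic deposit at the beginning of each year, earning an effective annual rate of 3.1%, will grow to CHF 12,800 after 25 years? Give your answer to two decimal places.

FV-annuity factor × (1+i) = 38.086946; PMT = 12800 / 38.086946 = 336.0732

CHF 336.07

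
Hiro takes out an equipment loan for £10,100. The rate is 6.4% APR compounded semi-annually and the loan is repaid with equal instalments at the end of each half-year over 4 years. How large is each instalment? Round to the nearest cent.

i = 0.064/2 = 0.032 per half-year; n = 4·2 = 8.
Annuity-PV factor = 6.960843; PMT = 10100 / 6.960843 = 1,450.9737

£1,450.97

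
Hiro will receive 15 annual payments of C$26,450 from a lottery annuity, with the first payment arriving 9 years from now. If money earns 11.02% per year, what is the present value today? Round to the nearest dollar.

C$82,322

PV at t=8 (ordinary 15-year annuity): 26450 × a(15|0.1102) = 26450 × 7.182938 = 189,988.6978
Discount back 8 years: 189,988.6978 × (1+0.1102)^(−8) = 189,988.6978 × 0.433302 = 82,322.3922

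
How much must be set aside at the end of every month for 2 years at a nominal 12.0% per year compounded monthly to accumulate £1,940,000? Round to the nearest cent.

i = 0.12/12 = 0.01 per month; n = 2·12 = 24.
PMT = 1.94e+06 / ( [(1+0.01)^24 − 1] / 0.01 ) = 1.94e+06 / 26.973465 = 71,922.5361

£71,922.54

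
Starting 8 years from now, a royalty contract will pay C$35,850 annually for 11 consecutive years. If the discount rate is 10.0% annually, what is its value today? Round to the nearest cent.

C$119,487.81

Value one period before first payment (t=7): 35850 × [1 − (1+0.1)^(−11)] / 0.1 = 35850 × 6.495061 = 232,847.9370
Discount back 7 years: 232,847.9370 × (1+0.1)^(−7) = 232,847.9370 × 0.513158 = 119,487.8092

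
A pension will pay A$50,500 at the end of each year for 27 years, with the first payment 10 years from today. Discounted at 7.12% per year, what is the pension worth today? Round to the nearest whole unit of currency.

A$322,293

Value one period before first payment (t=9): 50500 × [1 − (1+0.0712)^(−27)] / 0.0712 = 50500 × 11.852064 = 598,529.2455
PV₀ = 598,529.2455 / (1+0.0712)^9 = 598,529.2455 / 1.857099 = 322,292.5746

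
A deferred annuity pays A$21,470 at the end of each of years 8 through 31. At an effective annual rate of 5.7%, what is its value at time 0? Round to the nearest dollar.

Value one period before first payment (t=7): 21470 × [1 − (1+0.057)^(−24)] / 0.057 = 21470 × 12.905916 = 277,090.0208
PV₀ = 277,090.0208 / (1+0.057)^7 = 277,090.0208 / 1.474093 = 187,973.2170

A$187,973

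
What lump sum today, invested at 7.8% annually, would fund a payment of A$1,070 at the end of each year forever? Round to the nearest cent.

PV = PMT / i = 1070 / 0.078 = 13,717.9487

A$13,717.95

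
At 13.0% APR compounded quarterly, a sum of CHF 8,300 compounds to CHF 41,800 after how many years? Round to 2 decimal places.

Periodic rate i = 0.13/4 = 0.0325.
(1+i)^n = 41800/8300 = 5.03614, so n = ln 5.03614 / ln 1.0325 = 50.5468 quarters
= 50.5468/4 years

12.64 years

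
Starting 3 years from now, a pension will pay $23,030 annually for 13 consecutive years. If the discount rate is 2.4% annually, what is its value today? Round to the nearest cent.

$242,798.65

PV at t=2 (ordinary 13-year annuity): 23030 × a(13|0.024) = 23030 × 11.054835 = 254,592.8412
Discount back 2 years: 254,592.8412 × (1+0.024)^(−2) = 254,592.8412 × 0.953674 = 242,798.6538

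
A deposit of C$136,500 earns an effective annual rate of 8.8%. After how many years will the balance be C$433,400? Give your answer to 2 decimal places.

13.70 years

n = ln(433400/136500) / ln(1+0.088) = ln(3.17509) / 0.084341 = 13.6984 years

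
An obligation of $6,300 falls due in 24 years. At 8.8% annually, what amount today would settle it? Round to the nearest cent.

$832.24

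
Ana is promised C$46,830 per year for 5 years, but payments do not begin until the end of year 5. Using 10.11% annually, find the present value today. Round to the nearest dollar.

Value one period before first payment (t=4): 46830 × [1 − (1+0.1011)^(−5)] / 0.1011 = 46830 × 3.780158 = 177,024.8073
Discount back 4 years: 177,024.8073 × (1+0.1011)^(−4) = 177,024.8073 × 0.680288 = 120,427.8907

C$120,428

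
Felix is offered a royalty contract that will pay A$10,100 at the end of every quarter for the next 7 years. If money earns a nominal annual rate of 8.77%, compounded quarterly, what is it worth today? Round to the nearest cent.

A$209,675.57

Periodic rate i = 0.0877/4 = 0.021925; n = 7 × 4 = 28 periods.
PV = 10100 × [1 − (1+0.021925)^(−28)] / 0.021925 = 10100 × 20.759957 = 209,675.5704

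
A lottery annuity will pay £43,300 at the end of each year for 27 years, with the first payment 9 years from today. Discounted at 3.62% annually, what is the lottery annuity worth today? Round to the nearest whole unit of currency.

£555,424

Value one period before first payment (t=8): 43300 × [1 − (1+0.0362)^(−27)] / 0.0362 = 43300 × 17.048477 = 738,199.0590
Discount back 8 years: 738,199.0590 × (1+0.0362)^(−8) = 738,199.0590 × 0.752404 = 555,424.1814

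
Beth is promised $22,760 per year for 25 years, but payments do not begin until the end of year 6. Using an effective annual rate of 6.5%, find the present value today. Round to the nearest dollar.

PV at t=5 (ordinary 25-year annuity): 22760 × a(25|0.065) = 22760 × 12.197877 = 277,623.6743
Discount back 5 years: 277,623.6743 × (1+0.065)^(−5) = 277,623.6743 × 0.729881 = 202,632.1996

$202,632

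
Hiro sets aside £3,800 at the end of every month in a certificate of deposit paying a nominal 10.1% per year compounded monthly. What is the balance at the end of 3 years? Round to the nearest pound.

£159,013

With 12 periods per year: i = 0.00841667, n = 36.
FV = PMT · [(1+i)^n − 1] / i = 3800 · 41.845398 = 159,012.5133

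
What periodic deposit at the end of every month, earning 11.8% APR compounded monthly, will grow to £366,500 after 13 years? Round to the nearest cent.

£1,000.51

Periodic rate i = 0.118/12 = 0.00983333; n = 13 × 12 = 156 periods.
FV-annuity factor = 366.312537; PMT = 366500 / 366.312537 = 1,000.5118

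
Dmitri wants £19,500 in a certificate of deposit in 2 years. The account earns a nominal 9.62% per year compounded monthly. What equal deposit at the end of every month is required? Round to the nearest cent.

£740.08

With 12 periods per year: i = 0.00801667, n = 24.
PMT = 19500 / ( [(1+0.00801667)^24 − 1] / 0.00801667 ) = 19500 / 26.348331 = 740.0848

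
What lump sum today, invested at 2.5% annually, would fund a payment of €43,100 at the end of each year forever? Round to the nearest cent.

PV = C/r = 43100/0.025 = 1,724,000.0000

€1,724,000.00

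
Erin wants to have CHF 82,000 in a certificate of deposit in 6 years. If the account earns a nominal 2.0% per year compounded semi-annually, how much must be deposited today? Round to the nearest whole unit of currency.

CHF 72,771

With 2 periods per year: i = 0.01, n = 12.
Discount factor = (1+0.01)^(−12) = 0.887449; PV = 82,000 × 0.887449 = 72,770.8365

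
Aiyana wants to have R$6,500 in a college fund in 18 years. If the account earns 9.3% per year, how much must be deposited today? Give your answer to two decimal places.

R$1,311.45

PV = FV·(1+i)^(−n) = 6,500 × 0.201761 = 1,311.4461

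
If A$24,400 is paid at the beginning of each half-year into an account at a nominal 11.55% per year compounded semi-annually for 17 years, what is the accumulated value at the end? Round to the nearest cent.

A$2,567,788.67

i = 0.1155/2 = 0.05775 per half-year; n = 17·2 = 34.
Accumulation factor s(34|0.05775) × (1+i) = 105.237241; FV = 24400 × 105.237241 = 2,567,788.6704
(Beginning-of-period payments → annuity-due factor ×(1+i).)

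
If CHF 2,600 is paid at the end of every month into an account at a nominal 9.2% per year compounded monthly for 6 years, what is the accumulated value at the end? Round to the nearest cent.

With 12 periods per year: i = 0.00766667, n = 72.
FV = 2600 × [(1+0.00766667)^72 − 1] / 0.00766667 = 2600 × 95.617905 = 248,606.5541

CHF 248,606.55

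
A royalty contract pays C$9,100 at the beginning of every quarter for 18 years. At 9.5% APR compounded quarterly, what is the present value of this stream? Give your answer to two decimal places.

Periodic rate i = 0.095/4 = 0.02375; n = 18 × 4 = 72 periods.
PV = PMT · [1 − (1+i)^(−n)] / i × (1+i) = 9100 · 35.151577 = 319,879.3528
Payments are at the start of each period, so multiply by (1+i).

C$319,879.35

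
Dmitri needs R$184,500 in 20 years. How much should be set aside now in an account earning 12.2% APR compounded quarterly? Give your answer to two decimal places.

R$16,678.49

i = 0.122/4 = 0.0305 per quarter; n = 20·4 = 80.
PV = 184,500 / (1 + 0.0305)^80 = 184,500 / 11.062154 = 16,678.4882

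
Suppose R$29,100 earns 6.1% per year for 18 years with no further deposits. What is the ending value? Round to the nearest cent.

FV = PV·(1+i)^n = 29,100 × 2.903200 = 84,483.1113

R$84,483.11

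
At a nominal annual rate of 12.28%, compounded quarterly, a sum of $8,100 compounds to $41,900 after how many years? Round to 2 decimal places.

13.59 years

Periodic rate i = 0.1228/4 = 0.0307.
(1+i)^n = 41900/8100 = 5.17284, so n = ln 5.17284 / ln 1.0307 = 54.3492 quarters
= 54.3492/4 years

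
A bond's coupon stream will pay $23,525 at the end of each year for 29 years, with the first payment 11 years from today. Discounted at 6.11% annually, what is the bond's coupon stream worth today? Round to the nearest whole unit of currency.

$174,671

Value one period before first payment (t=10): 23525 × [1 − (1+0.0611)^(−29)] / 0.0611 = 23525 × 13.435546 = 316,071.2111
PV₀ = 316,071.2111 / (1+0.0611)^10 = 316,071.2111 / 1.809519 = 174,671.3976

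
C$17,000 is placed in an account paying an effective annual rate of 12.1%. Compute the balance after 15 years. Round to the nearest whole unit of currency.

FV = 17,000 × (1 + 0.121)^15 = 94,304.6506

C$94,305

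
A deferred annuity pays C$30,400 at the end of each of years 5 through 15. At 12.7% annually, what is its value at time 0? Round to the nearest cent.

PV at t=4 (ordinary 11-year annuity): 30400 × a(11|0.127) = 30400 × 5.760365 = 175,115.0997
Discount back 4 years: 175,115.0997 × (1+0.127)^(−4) = 175,115.0997 × 0.619875 = 108,549.5261

C$108,549.53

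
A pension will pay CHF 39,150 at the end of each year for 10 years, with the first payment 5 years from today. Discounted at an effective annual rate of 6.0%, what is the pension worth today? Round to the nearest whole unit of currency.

Value one period before first payment (t=4): 39150 × [1 − (1+0.06)^(−10)] / 0.06 = 39150 × 7.360087 = 288,147.4081
Discount back 4 years: 288,147.4081 × (1+0.06)^(−4) = 288,147.4081 × 0.792094 = 228,239.7360

CHF 228,240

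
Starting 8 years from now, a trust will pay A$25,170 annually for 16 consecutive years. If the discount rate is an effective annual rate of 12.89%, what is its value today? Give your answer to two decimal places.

A$71,558.07

PV at t=7 (ordinary 16-year annuity): 25170 × a(16|0.1289) = 25170 × 6.642991 = 167,204.0915
Discount back 7 years: 167,204.0915 × (1+0.1289)^(−7) = 167,204.0915 × 0.427968 = 71,558.0651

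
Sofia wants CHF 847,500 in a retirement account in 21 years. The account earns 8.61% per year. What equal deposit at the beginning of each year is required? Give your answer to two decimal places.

CHF 14,399.29

PMT = 847500 / ( [(1+0.0861)^21 − 1] / 0.0861 × (1+i) ) = 847500 / 58.857074 = 14,399.2887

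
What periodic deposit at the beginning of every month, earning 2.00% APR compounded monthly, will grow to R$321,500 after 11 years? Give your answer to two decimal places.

R$2,175.90

i = 0.02/12 = 0.00166667 per month; n = 11·12 = 132.
FV-annuity factor × (1+i) = 147.754983; PMT = 321500 / 147.754983 = 2,175.8995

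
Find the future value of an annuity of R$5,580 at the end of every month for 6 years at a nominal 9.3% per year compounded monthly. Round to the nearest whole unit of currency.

R$535,263

With 12 periods per year: i = 0.00775, n = 72.
FV = PMT · [(1+i)^n − 1] / i = 5580 · 95.925196 = 535,262.5955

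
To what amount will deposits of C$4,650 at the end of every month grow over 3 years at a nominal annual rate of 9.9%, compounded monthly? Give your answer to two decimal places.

C$193,990.40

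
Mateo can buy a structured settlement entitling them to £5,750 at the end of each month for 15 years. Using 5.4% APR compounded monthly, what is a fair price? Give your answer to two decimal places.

£708,314.22

Periodic rate i = 0.054/12 = 0.0045; n = 15 × 12 = 180 periods.
Annuity factor a(180|0.0045) = 123.185082; PV = 5750 × 123.185082 = 708,314.2218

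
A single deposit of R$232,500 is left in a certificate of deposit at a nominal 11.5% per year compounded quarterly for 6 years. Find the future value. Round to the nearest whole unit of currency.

R$459,049

Periodic rate i = 0.115/4 = 0.02875; n = 6 × 4 = 24 periods.
232,500 × (1+0.02875)^24 = 232,500 × 1.974406 = 459,049.2842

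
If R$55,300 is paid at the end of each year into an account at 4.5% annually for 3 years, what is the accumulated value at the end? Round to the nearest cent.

R$173,477.48

Accumulation factor s(3|0.045) = 3.137025; FV = 55300 × 3.137025 = 173,477.4825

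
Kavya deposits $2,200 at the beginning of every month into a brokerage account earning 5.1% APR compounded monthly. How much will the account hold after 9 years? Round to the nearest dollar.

Periodic rate i = 0.051/12 = 0.00425; n = 9 × 12 = 108 periods.
FV = PMT · [(1+i)^n − 1] / i × (1+i) = 2200 · 137.275608 = 302,006.3385
Payments are at the start of each period, so multiply by (1+i).

$302,006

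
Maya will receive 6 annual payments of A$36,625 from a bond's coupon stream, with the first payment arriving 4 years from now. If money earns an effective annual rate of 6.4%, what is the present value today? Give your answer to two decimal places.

A$147,653.17

Value one period before first payment (t=3): 36625 × [1 − (1+0.064)^(−6)] / 0.064 = 36625 × 4.856127 = 177,855.6486
Discount back 3 years: 177,855.6486 × (1+0.064)^(−3) = 177,855.6486 × 0.830185 = 147,653.1712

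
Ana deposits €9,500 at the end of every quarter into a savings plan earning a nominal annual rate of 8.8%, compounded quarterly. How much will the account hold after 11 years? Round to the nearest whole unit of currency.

€693,150

With 4 periods per year: i = 0.022, n = 44.
FV = 9500 × [(1+0.022)^44 − 1] / 0.022 = 9500 × 72.963185 = 693,150.2601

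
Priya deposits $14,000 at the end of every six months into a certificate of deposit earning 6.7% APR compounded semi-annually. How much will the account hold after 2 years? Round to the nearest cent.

With 2 periods per year: i = 0.0335, n = 4.
FV = PMT · [(1+i)^n − 1] / i = 14000 · 4.205527 = 58,877.3723

$58,877.37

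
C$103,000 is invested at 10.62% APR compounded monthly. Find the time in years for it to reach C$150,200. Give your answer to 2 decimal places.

3.57 years

Periodic rate i = 0.1062/12 = 0.00885.
n = ln(150200/103000) / ln(1+0.00885) = ln(1.45825) / 0.008811 = 42.8142 months
= 42.8142/12 years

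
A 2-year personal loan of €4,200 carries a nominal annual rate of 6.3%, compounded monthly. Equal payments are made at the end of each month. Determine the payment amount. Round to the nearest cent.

Periodic rate i = 0.063/12 = 0.00525; n = 2 × 12 = 24 periods.
Annuity-PV factor = 22.494196; PMT = 4200 / 22.494196 = 186.7148

€186.71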